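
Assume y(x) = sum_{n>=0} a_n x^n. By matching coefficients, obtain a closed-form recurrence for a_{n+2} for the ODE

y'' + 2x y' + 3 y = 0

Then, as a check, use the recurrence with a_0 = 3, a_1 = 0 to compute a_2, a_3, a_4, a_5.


Substitute y = sum_n a_n x^n.
y''(x) has coefficient (n+2)(n+1) a_{n+2} at x^n;
2 x y'(x) has coefficient 2 n a_n at x^n (shift);
3 y(x) has coefficient 3 a_n at x^n.
Matching x^n: (n+2)(n+1) a_{n+2} + (2n + 3) a_n = 0.
Thus a_{n+2} = (-2n - 3) / ((n+1)(n+2)) * a_n.

Check with a_0 = 3, a_1 = 0 (apply the recurrence for n = 0, 1, 2, 3): a_0 = 3, a_1 = 0, a_2 = -9/2, a_3 = 0, a_4 = 21/8, a_5 = 0.

a_(n+2) = (-2n - 3) / ((n+1)(n+2)) * a_n; check: a_0 = 3, a_1 = 0, a_2 = -9/2, a_3 = 0, a_4 = 21/8, a_5 = 0


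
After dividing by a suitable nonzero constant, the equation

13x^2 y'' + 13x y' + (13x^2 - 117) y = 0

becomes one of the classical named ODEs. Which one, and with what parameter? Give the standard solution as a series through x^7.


All three coefficients share the factor 13; dividing through by 13 gives  x^2 y'' + x y' + (x^2 - 9) y = 0.
This matches the Bessel equation x^2 y'' + x y' + (x^2 - nu^2) y = 0 with nu^2 = 9, so nu = 3; the solution bounded at x = 0 is J_3(x).
Frobenius at x = 0: indicial roots ±nu; for r = nu the recurrence k(k + 2nu) c_k = -c_{k-2} gives the standard series J_nu(x) = sum_{k>=0} (-1)^k / (k! (k+nu)!) (x/2)^(2k+nu). Evaluate the first 3 terms:
  k = 0: (-1)^0 / (0! * 3! * 2^3) x^3 = 1/(1*6*8) x^3 = (1/48) x^3
  k = 1: (-1)^1 / (1! * 4! * 2^5) x^5 = -1/(1*24*32) x^5 = (-1/768) x^5
  k = 2: (-1)^2 / (2! * 5! * 2^7) x^7 = 1/(2*120*128) x^7 = (1/30720) x^7
Hence J_3(x) = x^7/30720 - x^5/768 + x^3/48 + ....

J_3(x); series = x^7/30720 - x^5/768 + x^3/48


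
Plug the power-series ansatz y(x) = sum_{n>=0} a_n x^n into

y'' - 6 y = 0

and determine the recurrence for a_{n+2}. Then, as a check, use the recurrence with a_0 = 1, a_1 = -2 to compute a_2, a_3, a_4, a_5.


Substitute y = sum_n a_n x^n into y'' + (const) y = 0.
y''(x) = sum_{n>=0} (n+2)(n+1) a_{n+2} x^n.
The ODE becomes sum_n [(n+2)(n+1) a_{n+2} - 6 a_n] x^n = 0.
Setting each coefficient to zero gives the recurrence:
  (n+2)(n+1) a_{n+2} - 6 a_n = 0,
  a_{n+2} = 6 / ((n+1)(n+2)) a_n.

Check with a_0 = 1, a_1 = -2 (apply the recurrence for n = 0, 1, 2, 3): a_0 = 1, a_1 = -2, a_2 = 3, a_3 = -2, a_4 = 3/2, a_5 = -3/5.

a_{n+2} = 6/((n+1)(n+2)) * a_n; check: a_0 = 1, a_1 = -2, a_2 = 3, a_3 = -2, a_4 = 3/2, a_5 = -3/5


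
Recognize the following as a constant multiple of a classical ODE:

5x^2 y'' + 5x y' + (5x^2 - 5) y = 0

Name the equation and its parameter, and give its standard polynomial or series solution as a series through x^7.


All three coefficients share the factor 5; dividing through by 5 gives  x^2 y'' + x y' + (x^2 - 1) y = 0.
This matches the Bessel equation x^2 y'' + x y' + (x^2 - nu^2) y = 0 with nu^2 = 1, so nu = 1; the solution bounded at x = 0 is J_1(x).
Frobenius at x = 0: indicial roots ±nu; for r = nu the recurrence k(k + 2nu) c_k = -c_{k-2} gives the standard series J_nu(x) = sum_{k>=0} (-1)^k / (k! (k+nu)!) (x/2)^(2k+nu). Evaluate the first 4 terms:
  k = 0: (-1)^0 / (0! * 1! * 2^1) x^1 = 1/(1*1*2) x^1 = (1/2) x^1
  k = 1: (-1)^1 / (1! * 2! * 2^3) x^3 = -1/(1*2*8) x^3 = (-1/16) x^3
  k = 2: (-1)^2 / (2! * 3! * 2^5) x^5 = 1/(2*6*32) x^5 = (1/384) x^5
  k = 3: (-1)^3 / (3! * 4! * 2^7) x^7 = -1/(6*24*128) x^7 = (-1/18432) x^7
Hence J_1(x) = -x^7/18432 + x^5/384 - x^3/16 + x/2 + ....

J_1(x); series = -x^7/18432 + x^5/384 - x^3/16 + x/2


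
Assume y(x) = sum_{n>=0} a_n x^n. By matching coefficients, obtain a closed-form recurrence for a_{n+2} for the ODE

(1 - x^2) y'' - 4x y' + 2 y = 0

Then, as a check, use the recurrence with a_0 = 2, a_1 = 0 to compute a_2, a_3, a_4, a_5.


Substitute y = sum_n a_n x^n.
(1 - 1 x^2) y'' contributes (n+2)(n+1) a_{n+2} - n(n-1) a_n at x^n.
-4 x y'(x) contributes -4 n a_n at x^n.
2 y(x) contributes 2 a_n at x^n.
Matching x^n: (n+2)(n+1) a_{n+2} + (-n(n-1) - 4 n + 2) a_n = 0.
Thus a_{n+2} = (n(n-1) + 4 n - 2) / ((n+1)(n+2)) * a_n.

Check with a_0 = 2, a_1 = 0 (apply the recurrence for n = 0, 1, 2, 3): a_0 = 2, a_1 = 0, a_2 = -2, a_3 = 0, a_4 = -4/3, a_5 = 0.

a_(n+2) = (n(n-1) + 4 n - 2) / ((n+1)(n+2)) * a_n; check: a_0 = 2, a_1 = 0, a_2 = -2, a_3 = 0, a_4 = -4/3, a_5 = 0


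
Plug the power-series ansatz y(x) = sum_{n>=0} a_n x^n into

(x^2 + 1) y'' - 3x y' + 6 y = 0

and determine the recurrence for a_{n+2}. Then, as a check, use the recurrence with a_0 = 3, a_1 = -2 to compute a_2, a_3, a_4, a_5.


Substitute y = sum_n a_n x^n.
(1 + 1 x^2) y'' contributes (n+2)(n+1) a_{n+2} + n(n-1) a_n at x^n.
-3 x y'(x) contributes -3 n a_n at x^n.
6 y(x) contributes 6 a_n at x^n.
Matching x^n: (n+2)(n+1) a_{n+2} + (n(n-1) - 3 n + 6) a_n = 0.
Thus a_{n+2} = (-n(n-1) + 3 n - 6) / ((n+1)(n+2)) * a_n.

Check with a_0 = 3, a_1 = -2 (apply the recurrence for n = 0, 1, 2, 3): a_0 = 3, a_1 = -2, a_2 = -9, a_3 = 1, a_4 = 3/2, a_5 = -3/20.

a_(n+2) = (-n(n-1) + 3 n - 6) / ((n+1)(n+2)) * a_n; check: a_0 = 3, a_1 = -2, a_2 = -9, a_3 = 1, a_4 = 3/2, a_5 = -3/20


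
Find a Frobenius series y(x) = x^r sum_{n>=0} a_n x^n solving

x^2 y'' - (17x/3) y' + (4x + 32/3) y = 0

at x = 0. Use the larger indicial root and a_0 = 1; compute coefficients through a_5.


Write in Frobenius form y'' + (p(x)/x) y' + (q(x)/x^2) y = 0:
  p(x) = -17/3,  q(x) = 4x + 32/3.
Indicial equation: r(r-1) + (-17/3) r + (32/3) = 0 -> roots r_1 = 4, r_2 = 8/3.
Take r = r_1 = 4. Let y(x) = x^r sum_{n>=0} a_n x^n with a_0 = 1.
Substitute y = x^r sum a_n x^n and match x^{r+n}. The recurrence is
  D(n) a_n + 4 a_{n-1} = 0,  where D(n) = (r+n)(r+n-1) + (-17/3)(r+n) + (32/3).
  a_n = -4 / D(n) * a_{n-1}.
Since the indicial polynomial factors as (r - r_1)(r - r_2), D(n) = (r_1 + n - r_1)(r_1 + n - r_2) = n(n + 4/3).
Evaluating step by step (a_0 = 1):
  n = 1: D(1) = 1(1 + 4/3) = 7/3; numerator = -4(1) = -4; a_1 = (-4)/(7/3) = -12/7
  n = 2: D(2) = 2(2 + 4/3) = 20/3; numerator = -4(-12/7) = 48/7; a_2 = (48/7)/(20/3) = 36/35
  n = 3: D(3) = 3(3 + 4/3) = 13; numerator = -4(36/35) = -144/35; a_3 = (-144/35)/(13) = -144/455
  n = 4: D(4) = 4(4 + 4/3) = 64/3; numerator = -4(-144/455) = 576/455; a_4 = (576/455)/(64/3) = 27/455
  n = 5: D(5) = 5(5 + 4/3) = 95/3; numerator = -4(27/455) = -108/455; a_5 = (-108/455)/(95/3) = -324/43225

r = 4; a_0 = 1; a_1 = -12/7; a_2 = 36/35; a_3 = -144/455; a_4 = 27/455; a_5 = -324/43225


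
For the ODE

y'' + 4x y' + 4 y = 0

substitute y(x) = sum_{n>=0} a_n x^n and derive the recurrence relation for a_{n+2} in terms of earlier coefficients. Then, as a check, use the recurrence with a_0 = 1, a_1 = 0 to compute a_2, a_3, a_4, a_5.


Substitute y = sum_n a_n x^n.
y''(x) has coefficient (n+2)(n+1) a_{n+2} at x^n;
4 x y'(x) has coefficient 4 n a_n at x^n (shift);
4 y(x) has coefficient 4 a_n at x^n.
Matching x^n: (n+2)(n+1) a_{n+2} + (4n + 4) a_n = 0.
Thus a_{n+2} = (-4n - 4) / ((n+1)(n+2)) * a_n.

Check with a_0 = 1, a_1 = 0 (apply the recurrence for n = 0, 1, 2, 3): a_0 = 1, a_1 = 0, a_2 = -2, a_3 = 0, a_4 = 2, a_5 = 0.

a_(n+2) = (-4n - 4) / ((n+1)(n+2)) * a_n; check: a_0 = 1, a_1 = 0, a_2 = -2, a_3 = 0, a_4 = 2, a_5 = 0


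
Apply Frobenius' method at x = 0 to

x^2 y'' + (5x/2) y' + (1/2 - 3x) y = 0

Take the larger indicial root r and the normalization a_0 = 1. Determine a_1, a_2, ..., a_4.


Write in Frobenius form y'' + (p(x)/x) y' + (q(x)/x^2) y = 0:
  p(x) = 5/2,  q(x) = 1/2 - 3x.
Indicial equation: r(r-1) + (5/2) r + (1/2) = 0 -> roots r_1 = -1/2, r_2 = -1.
Take r = r_1 = -1/2. Let y(x) = x^r sum_{n>=0} a_n x^n with a_0 = 1.
Substitute y = x^r sum a_n x^n and match x^{r+n}. The recurrence is
  D(n) a_n - 3 a_{n-1} = 0,  where D(n) = (r+n)(r+n-1) + (5/2)(r+n) + (1/2).
  a_n = 3 / D(n) * a_{n-1}.
Since the indicial polynomial factors as (r - r_1)(r - r_2), D(n) = (r_1 + n - r_1)(r_1 + n - r_2) = n(n + 1/2).
Evaluating step by step (a_0 = 1):
  n = 1: D(1) = 1(1 + 1/2) = 3/2; numerator = 3(1) = 3; a_1 = (3)/(3/2) = 2
  n = 2: D(2) = 2(2 + 1/2) = 5; numerator = 3(2) = 6; a_2 = (6)/(5) = 6/5
  n = 3: D(3) = 3(3 + 1/2) = 21/2; numerator = 3(6/5) = 18/5; a_3 = (18/5)/(21/2) = 12/35
  n = 4: D(4) = 4(4 + 1/2) = 18; numerator = 3(12/35) = 36/35; a_4 = (36/35)/(18) = 2/35

r = -1/2; a_0 = 1; a_1 = 2; a_2 = 6/5; a_3 = 12/35; a_4 = 2/35


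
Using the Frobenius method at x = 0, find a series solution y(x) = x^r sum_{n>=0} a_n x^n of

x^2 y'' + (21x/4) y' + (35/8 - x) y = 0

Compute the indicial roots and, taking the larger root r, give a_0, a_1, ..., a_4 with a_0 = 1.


Write in Frobenius form y'' + (p(x)/x) y' + (q(x)/x^2) y = 0:
  p(x) = 21/4,  q(x) = 35/8 - x.
Indicial equation: r(r-1) + (21/4) r + (35/8) = 0 -> roots r_1 = -7/4, r_2 = -5/2.
Take r = r_1 = -7/4. Let y(x) = x^r sum_{n>=0} a_n x^n with a_0 = 1.
Substitute y = x^r sum a_n x^n and match x^{r+n}. The recurrence is
  D(n) a_n - 1 a_{n-1} = 0,  where D(n) = (r+n)(r+n-1) + (21/4)(r+n) + (35/8).
  a_n = 1 / D(n) * a_{n-1}.
Since the indicial polynomial factors as (r - r_1)(r - r_2), D(n) = (r_1 + n - r_1)(r_1 + n - r_2) = n(n + 3/4).
Evaluating step by step (a_0 = 1):
  n = 1: D(1) = 1(1 + 3/4) = 7/4; numerator = 1(1) = 1; a_1 = (1)/(7/4) = 4/7
  n = 2: D(2) = 2(2 + 3/4) = 11/2; numerator = 1(4/7) = 4/7; a_2 = (4/7)/(11/2) = 8/77
  n = 3: D(3) = 3(3 + 3/4) = 45/4; numerator = 1(8/77) = 8/77; a_3 = (8/77)/(45/4) = 32/3465
  n = 4: D(4) = 4(4 + 3/4) = 19; numerator = 1(32/3465) = 32/3465; a_4 = (32/3465)/(19) = 32/65835

r = -7/4; a_0 = 1; a_1 = 4/7; a_2 = 8/77; a_3 = 32/3465; a_4 = 32/65835


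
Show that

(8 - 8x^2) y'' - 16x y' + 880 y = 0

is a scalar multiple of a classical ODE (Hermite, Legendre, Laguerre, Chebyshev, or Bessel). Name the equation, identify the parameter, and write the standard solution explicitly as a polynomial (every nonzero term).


All three coefficients share the factor 8; dividing through by 8 gives  (1 - x^2) y'' - 2x y' + 110 y = 0.
This matches the Legendre equation (1 - x^2) y'' - 2x y' + n(n+1) y = 0 (note the -2x y' term) with n(n+1) = 110, so n = 10; the polynomial solution is P_10(x).
With y = sum_k a_k x^k, matching x^k gives (k+2)(k+1) a_{k+2} = [k(k+1) - n(n+1)] a_k = (k - 10)(k + 11) a_k. The right side vanishes at k = 10, so the series with the parity of 10 terminates at degree 10.
Standard normalization (P_n(1) = 1): leading coefficient (2n)!/(2^n (n!)^2) = 2432902008176640000/(1024*13168189440000) = 46189/256, so a_10 = 46189/256. Work downward with a_k = (k+1)(k+2) a_{k+2} / ((k - 10)(k + 11)):
  a_8 = (9)(10)(46189/256) / ((8 - 10)(8 + 11)) = (2078505/128)/(-38) = -109395/256
  a_6 = (7)(8)(-109395/256) / ((6 - 10)(6 + 11)) = (-765765/32)/(-68) = 45045/128
  a_4 = (5)(6)(45045/128) / ((4 - 10)(4 + 11)) = (675675/64)/(-90) = -15015/128
  a_2 = (3)(4)(-15015/128) / ((2 - 10)(2 + 11)) = (-45045/32)/(-104) = 3465/256
  a_0 = (1)(2)(3465/256) / ((0 - 10)(0 + 11)) = (3465/128)/(-110) = -63/256
Hence P_10(x) = 46189 x^10/256 - 109395 x^8/256 + 45045 x^6/128 - 15015 x^4/128 + 3465 x^2/256 - 63/256.

P_10(x); series = 46189 x^10/256 - 109395 x^8/256 + 45045 x^6/128 - 15015 x^4/128 + 3465 x^2/256 - 63/256


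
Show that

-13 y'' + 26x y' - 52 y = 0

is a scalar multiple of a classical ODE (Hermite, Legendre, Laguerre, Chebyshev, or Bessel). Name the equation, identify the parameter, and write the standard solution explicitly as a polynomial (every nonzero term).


All three coefficients share the factor -13; dividing through by -13 gives  y'' - 2x y' + 4 y = 0.
This matches the Hermite equation y'' - 2x y' + 2n y = 0 with 2n = 4, so n = 2; the polynomial solution is H_2(x).
With y = sum_k a_k x^k, matching x^k gives (k+2)(k+1) a_{k+2} = 2(k - n) a_k = 2(k - 2) a_k. The right side vanishes at k = 2, so the series with the parity of 2 terminates at degree 2.
Standard normalization: leading coefficient of H_n is 2^n, so a_2 = 2^2 = 4. Work downward with a_k = (k+1)(k+2) a_{k+2} / (2(k - n)):
  a_0 = (1)(2)(4) / (2(0 - 2)) = 8/(-4) = -2
Hence H_2(x) = 4 x^2 - 2.

H_2(x); series = 4 x^2 - 2


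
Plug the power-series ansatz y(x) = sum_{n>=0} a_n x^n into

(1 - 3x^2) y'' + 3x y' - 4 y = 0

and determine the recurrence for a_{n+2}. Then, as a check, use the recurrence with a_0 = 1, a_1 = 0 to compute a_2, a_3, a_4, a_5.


Substitute y = sum_n a_n x^n.
(1 - 3 x^2) y'' contributes (n+2)(n+1) a_{n+2} - 3 n(n-1) a_n at x^n.
3 x y'(x) contributes 3 n a_n at x^n.
-4 y(x) contributes -4 a_n at x^n.
Matching x^n: (n+2)(n+1) a_{n+2} + (-3 n(n-1) + 3 n - 4) a_n = 0.
Thus a_{n+2} = (3 n(n-1) - 3 n + 4) / ((n+1)(n+2)) * a_n.

Check with a_0 = 1, a_1 = 0 (apply the recurrence for n = 0, 1, 2, 3): a_0 = 1, a_1 = 0, a_2 = 2, a_3 = 0, a_4 = 2/3, a_5 = 0.

a_(n+2) = (3 n(n-1) - 3 n + 4) / ((n+1)(n+2)) * a_n; check: a_0 = 1, a_1 = 0, a_2 = 2, a_3 = 0, a_4 = 2/3, a_5 = 0


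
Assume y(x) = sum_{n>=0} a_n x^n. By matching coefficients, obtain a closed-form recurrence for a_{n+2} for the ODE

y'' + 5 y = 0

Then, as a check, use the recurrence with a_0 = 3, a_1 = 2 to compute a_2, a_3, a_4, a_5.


Substitute y = sum_n a_n x^n into y'' + (const) y = 0.
y''(x) = sum_{n>=0} (n+2)(n+1) a_{n+2} x^n.
The ODE becomes sum_n [(n+2)(n+1) a_{n+2} + 5 a_n] x^n = 0.
Setting each coefficient to zero gives the recurrence:
  (n+2)(n+1) a_{n+2} + 5 a_n = 0,
  a_{n+2} = -5 / ((n+1)(n+2)) a_n.

Check with a_0 = 3, a_1 = 2 (apply the recurrence for n = 0, 1, 2, 3): a_0 = 3, a_1 = 2, a_2 = -15/2, a_3 = -5/3, a_4 = 25/8, a_5 = 5/12.

a_{n+2} = -5/((n+1)(n+2)) * a_n; check: a_0 = 3, a_1 = 2, a_2 = -15/2, a_3 = -5/3, a_4 = 25/8, a_5 = 5/12


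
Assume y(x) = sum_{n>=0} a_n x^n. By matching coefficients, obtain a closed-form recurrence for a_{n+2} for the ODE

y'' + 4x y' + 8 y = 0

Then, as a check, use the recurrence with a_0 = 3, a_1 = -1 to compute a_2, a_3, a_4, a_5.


Substitute y = sum_n a_n x^n.
y''(x) has coefficient (n+2)(n+1) a_{n+2} at x^n;
4 x y'(x) has coefficient 4 n a_n at x^n (shift);
8 y(x) has coefficient 8 a_n at x^n.
Matching x^n: (n+2)(n+1) a_{n+2} + (4n + 8) a_n = 0.
Thus a_{n+2} = (-4n - 8) / ((n+1)(n+2)) * a_n.

Check with a_0 = 3, a_1 = -1 (apply the recurrence for n = 0, 1, 2, 3): a_0 = 3, a_1 = -1, a_2 = -12, a_3 = 2, a_4 = 16, a_5 = -2.

a_(n+2) = (-4n - 8) / ((n+1)(n+2)) * a_n; check: a_0 = 3, a_1 = -1, a_2 = -12, a_3 = 2, a_4 = 16, a_5 = -2


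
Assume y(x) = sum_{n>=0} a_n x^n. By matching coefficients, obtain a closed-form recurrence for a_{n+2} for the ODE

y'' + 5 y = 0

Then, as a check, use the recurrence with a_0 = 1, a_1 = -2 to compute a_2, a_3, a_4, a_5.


Substitute y = sum_n a_n x^n into y'' + (const) y = 0.
y''(x) = sum_{n>=0} (n+2)(n+1) a_{n+2} x^n.
The ODE becomes sum_n [(n+2)(n+1) a_{n+2} + 5 a_n] x^n = 0.
Setting each coefficient to zero gives the recurrence:
  (n+2)(n+1) a_{n+2} + 5 a_n = 0,
  a_{n+2} = -5 / ((n+1)(n+2)) a_n.

Check with a_0 = 1, a_1 = -2 (apply the recurrence for n = 0, 1, 2, 3): a_0 = 1, a_1 = -2, a_2 = -5/2, a_3 = 5/3, a_4 = 25/24, a_5 = -5/12.

a_{n+2} = -5/((n+1)(n+2)) * a_n; check: a_0 = 1, a_1 = -2, a_2 = -5/2, a_3 = 5/3, a_4 = 25/24, a_5 = -5/12


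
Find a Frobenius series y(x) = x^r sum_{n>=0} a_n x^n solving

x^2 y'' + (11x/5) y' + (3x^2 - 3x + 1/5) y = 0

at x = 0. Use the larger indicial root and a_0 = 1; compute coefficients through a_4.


Write in Frobenius form y'' + (p(x)/x) y' + (q(x)/x^2) y = 0:
  p(x) = 11/5,  q(x) = 3x^2 - 3x + 1/5.
Indicial equation: r(r-1) + (11/5) r + (1/5) = 0 -> roots r_1 = -1/5, r_2 = -1.
Take r = r_1 = -1/5. Let y(x) = x^r sum_{n>=0} a_n x^n with a_0 = 1.
Substitute y = x^r sum a_n x^n and match x^{r+n}. The recurrence is
  D(n) a_n - 3 a_{n-1} + 3 a_{n-2} = 0,  where D(n) = (r+n)(r+n-1) + (11/5)(r+n) + (1/5).
  a_n = [3 a_{n-1} - 3 a_{n-2}] / D(n).
Since the indicial polynomial factors as (r - r_1)(r - r_2), D(n) = (r_1 + n - r_1)(r_1 + n - r_2) = n(n + 4/5).
Evaluating step by step (a_0 = 1):
  n = 1: D(1) = 1(1 + 4/5) = 9/5; numerator = 3(1) = 3; a_1 = (3)/(9/5) = 5/3
  n = 2: D(2) = 2(2 + 4/5) = 28/5; numerator = 3(5/3) - 3(1) = 2; a_2 = (2)/(28/5) = 5/14
  n = 3: D(3) = 3(3 + 4/5) = 57/5; numerator = 3(5/14) - 3(5/3) = -55/14; a_3 = (-55/14)/(57/5) = -275/798
  n = 4: D(4) = 4(4 + 4/5) = 96/5; numerator = 3(-275/798) - 3(5/14) = -40/19; a_4 = (-40/19)/(96/5) = -25/228

r = -1/5; a_0 = 1; a_1 = 5/3; a_2 = 5/14; a_3 = -275/798; a_4 = -25/228


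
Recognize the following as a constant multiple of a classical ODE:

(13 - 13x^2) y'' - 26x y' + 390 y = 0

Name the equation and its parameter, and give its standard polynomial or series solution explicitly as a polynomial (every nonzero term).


All three coefficients share the factor 13; dividing through by 13 gives  (1 - x^2) y'' - 2x y' + 30 y = 0.
This matches the Legendre equation (1 - x^2) y'' - 2x y' + n(n+1) y = 0 (note the -2x y' term) with n(n+1) = 30, so n = 5; the polynomial solution is P_5(x).
With y = sum_k a_k x^k, matching x^k gives (k+2)(k+1) a_{k+2} = [k(k+1) - n(n+1)] a_k = (k - 5)(k + 6) a_k. The right side vanishes at k = 5, so the series with the parity of 5 terminates at degree 5.
Standard normalization (P_n(1) = 1): leading coefficient (2n)!/(2^n (n!)^2) = 3628800/(32*14400) = 63/8, so a_5 = 63/8. Work downward with a_k = (k+1)(k+2) a_{k+2} / ((k - 5)(k + 6)):
  a_3 = (4)(5)(63/8) / ((3 - 5)(3 + 6)) = (315/2)/(-18) = -35/4
  a_1 = (2)(3)(-35/4) / ((1 - 5)(1 + 6)) = (-105/2)/(-28) = 15/8
Hence P_5(x) = 63 x^5/8 - 35 x^3/4 + 15 x/8.

P_5(x); series = 63 x^5/8 - 35 x^3/4 + 15 x/8


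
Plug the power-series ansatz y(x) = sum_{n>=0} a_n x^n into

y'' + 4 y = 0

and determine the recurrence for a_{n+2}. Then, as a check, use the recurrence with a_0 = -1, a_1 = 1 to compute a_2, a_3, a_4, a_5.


Substitute y = sum_n a_n x^n into y'' + (const) y = 0.
y''(x) = sum_{n>=0} (n+2)(n+1) a_{n+2} x^n.
The ODE becomes sum_n [(n+2)(n+1) a_{n+2} + 4 a_n] x^n = 0.
Setting each coefficient to zero gives the recurrence:
  (n+2)(n+1) a_{n+2} + 4 a_n = 0,
  a_{n+2} = -4 / ((n+1)(n+2)) a_n.

Check with a_0 = -1, a_1 = 1 (apply the recurrence for n = 0, 1, 2, 3): a_0 = -1, a_1 = 1, a_2 = 2, a_3 = -2/3, a_4 = -2/3, a_5 = 2/15.

a_{n+2} = -4/((n+1)(n+2)) * a_n; check: a_0 = -1, a_1 = 1, a_2 = 2, a_3 = -2/3, a_4 = -2/3, a_5 = 2/15


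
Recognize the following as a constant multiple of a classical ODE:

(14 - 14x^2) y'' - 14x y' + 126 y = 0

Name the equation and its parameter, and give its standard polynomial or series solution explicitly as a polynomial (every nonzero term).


All three coefficients share the factor 14; dividing through by 14 gives  (1 - x^2) y'' - x y' + 9 y = 0.
This matches the Chebyshev equation (1 - x^2) y'' - x y' + n^2 y = 0 (note the -x y' term, not -2x y') with n^2 = 9, so n = 3; the polynomial solution is T_3(x).
With y = sum_k a_k x^k, matching x^k gives (k+2)(k+1) a_{k+2} = (k^2 - n^2) a_k = (k - 3)(k + 3) a_k. The right side vanishes at k = 3, so the series with the parity of 3 terminates at degree 3.
Standard normalization: leading coefficient of T_n is 2^(n-1), so a_3 = 2^2 = 4. Work downward with a_k = (k+1)(k+2) a_{k+2} / ((k - 3)(k + 3)):
  a_1 = (2)(3)(4) / ((1 - 3)(1 + 3)) = 24/(-8) = -3
Hence T_3(x) = 4 x^3 - 3 x.

T_3(x); series = 4 x^3 - 3 x


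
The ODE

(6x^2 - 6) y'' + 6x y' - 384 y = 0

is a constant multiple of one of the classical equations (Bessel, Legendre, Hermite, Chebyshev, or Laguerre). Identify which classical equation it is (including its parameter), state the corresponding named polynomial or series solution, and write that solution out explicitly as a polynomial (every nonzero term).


All three coefficients share the factor -6; dividing through by -6 gives  (1 - x^2) y'' - x y' + 64 y = 0.
This matches the Chebyshev equation (1 - x^2) y'' - x y' + n^2 y = 0 (note the -x y' term, not -2x y') with n^2 = 64, so n = 8; the polynomial solution is T_8(x).
With y = sum_k a_k x^k, matching x^k gives (k+2)(k+1) a_{k+2} = (k^2 - n^2) a_k = (k - 8)(k + 8) a_k. The right side vanishes at k = 8, so the series with the parity of 8 terminates at degree 8.
Standard normalization: leading coefficient of T_n is 2^(n-1), so a_8 = 2^7 = 128. Work downward with a_k = (k+1)(k+2) a_{k+2} / ((k - 8)(k + 8)):
  a_6 = (7)(8)(128) / ((6 - 8)(6 + 8)) = 7168/(-28) = -256
  a_4 = (5)(6)(-256) / ((4 - 8)(4 + 8)) = -7680/(-48) = 160
  a_2 = (3)(4)(160) / ((2 - 8)(2 + 8)) = 1920/(-60) = -32
  a_0 = (1)(2)(-32) / ((0 - 8)(0 + 8)) = -64/(-64) = 1
Hence T_8(x) = 128 x^8 - 256 x^6 + 160 x^4 - 32 x^2 + 1.

T_8(x); series = 128 x^8 - 256 x^6 + 160 x^4 - 32 x^2 + 1


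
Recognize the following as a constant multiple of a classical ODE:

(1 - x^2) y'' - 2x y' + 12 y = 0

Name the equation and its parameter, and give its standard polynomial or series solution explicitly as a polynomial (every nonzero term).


The equation is already in a standard form:  (1 - x^2) y'' - 2x y' + 12 y = 0.
This matches the Legendre equation (1 - x^2) y'' - 2x y' + n(n+1) y = 0 (note the -2x y' term) with n(n+1) = 12, so n = 3; the polynomial solution is P_3(x).
With y = sum_k a_k x^k, matching x^k gives (k+2)(k+1) a_{k+2} = [k(k+1) - n(n+1)] a_k = (k - 3)(k + 4) a_k. The right side vanishes at k = 3, so the series with the parity of 3 terminates at degree 3.
Standard normalization (P_n(1) = 1): leading coefficient (2n)!/(2^n (n!)^2) = 720/(8*36) = 5/2, so a_3 = 5/2. Work downward with a_k = (k+1)(k+2) a_{k+2} / ((k - 3)(k + 4)):
  a_1 = (2)(3)(5/2) / ((1 - 3)(1 + 4)) = 15/(-10) = -3/2
Hence P_3(x) = 5 x^3/2 - 3 x/2.

P_3(x); series = 5 x^3/2 - 3 x/2


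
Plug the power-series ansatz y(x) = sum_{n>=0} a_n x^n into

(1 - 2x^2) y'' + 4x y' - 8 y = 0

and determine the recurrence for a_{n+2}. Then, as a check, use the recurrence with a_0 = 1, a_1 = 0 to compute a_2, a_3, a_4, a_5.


Substitute y = sum_n a_n x^n.
(1 - 2 x^2) y'' contributes (n+2)(n+1) a_{n+2} - 2 n(n-1) a_n at x^n.
4 x y'(x) contributes 4 n a_n at x^n.
-8 y(x) contributes -8 a_n at x^n.
Matching x^n: (n+2)(n+1) a_{n+2} + (-2 n(n-1) + 4 n - 8) a_n = 0.
Thus a_{n+2} = (2 n(n-1) - 4 n + 8) / ((n+1)(n+2)) * a_n.

Check with a_0 = 1, a_1 = 0 (apply the recurrence for n = 0, 1, 2, 3): a_0 = 1, a_1 = 0, a_2 = 4, a_3 = 0, a_4 = 4/3, a_5 = 0.

a_(n+2) = (2 n(n-1) - 4 n + 8) / ((n+1)(n+2)) * a_n; check: a_0 = 1, a_1 = 0, a_2 = 4, a_3 = 0, a_4 = 4/3, a_5 = 0


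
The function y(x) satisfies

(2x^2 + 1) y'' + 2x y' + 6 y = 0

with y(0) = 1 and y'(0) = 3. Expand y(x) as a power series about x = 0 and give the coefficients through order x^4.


Ansatz: y(x) = sum_{n>=0} a_n x^n, so y'(x) = sum_{n>=1} n a_n x^(n-1) and y''(x) = sum_{n>=2} n(n-1) a_n x^(n-2).
Substitute into P(x) y'' + Q(x) y' + R(x) y = 0 with P(x) = 2x^2 + 1, Q(x) = 2x, R(x) = 6, and match powers of x.
Initial conditions: a_0 = 1, a_1 = 3.
Setting the coefficient of each power of x to zero and solving order by order (substituting the coefficients already found):
  x^0: 2 a_2 + 6 a_0 = 0  ->  2 a_2 = -6 a_0 = -6  ->  a_2 = -3
  x^1: 6 a_3 + 8 a_1 = 0  ->  6 a_3 = -8 a_1 = -24  ->  a_3 = -4
  x^2: 12 a_4 + 14 a_2 = 0  ->  12 a_4 = -14 a_2 = 42  ->  a_4 = 7/2
Truncated series: y(x) = 1 + 3 x - 3 x^2 - 4 x^3 + (7/2) x^4 + O(x^5).

a_0 = 1; a_1 = 3; a_2 = -3; a_3 = -4; a_4 = 7/2


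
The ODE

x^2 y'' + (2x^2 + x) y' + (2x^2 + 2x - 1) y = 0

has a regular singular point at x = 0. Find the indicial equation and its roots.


Divide by x^2 to reach normal form y'' + P_1(x) y' + P_2(x) y = 0 with P_1(x) = 2 + 1/x and P_2(x) = 2 + 2/x - 1/x^2.
x = 0 is a singular point because the y'-coefficient 2 + 1/x has a pole at x = 0 and the y-coefficient 2 + 2/x - 1/x^2 has a pole at x = 0.
It is a regular singular point because x P_1(x) = p(x) = 2x + 1 and x^2 P_2(x) = q(x) = 2x^2 + 2x - 1 are polynomials, hence analytic at x = 0.
p(0) = 1,  q(0) = -1.
Indicial equation: r(r-1) + p(0) r + q(0) = 0, i.e. r^2 + (p(0) - 1) r + q(0) = 0, i.e. r^2 - 1 = 0.
Discriminant: (0)^2 - 4(-1) = 4, so r = (0 ± 2)/2.
Solving: r_1 = 1, r_2 = -1.

indicial: r^2 - 1 = 0; roots r_1 = 1, r_2 = -1


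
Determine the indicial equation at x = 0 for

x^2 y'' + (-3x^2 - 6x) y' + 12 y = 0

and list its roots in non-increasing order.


Divide by x^2 to reach normal form y'' + P_1(x) y' + P_2(x) y = 0 with P_1(x) = -3 - 6/x and P_2(x) = 12/x^2.
x = 0 is a singular point because the y'-coefficient -3 - 6/x has a pole at x = 0 and the y-coefficient 12/x^2 has a pole at x = 0.
It is a regular singular point because x P_1(x) = p(x) = -3x - 6 and x^2 P_2(x) = q(x) = 12 are polynomials, hence analytic at x = 0.
p(0) = -6,  q(0) = 12.
Indicial equation: r(r-1) + p(0) r + q(0) = 0, i.e. r^2 + (p(0) - 1) r + q(0) = 0, i.e. r^2 - 7 r + 12 = 0.
Discriminant: (-7)^2 - 4(12) = 1, so r = (7 ± 1)/2.
Solving: r_1 = 4, r_2 = 3.

indicial: r^2 - 7 r + 12 = 0; roots r_1 = 4, r_2 = 3


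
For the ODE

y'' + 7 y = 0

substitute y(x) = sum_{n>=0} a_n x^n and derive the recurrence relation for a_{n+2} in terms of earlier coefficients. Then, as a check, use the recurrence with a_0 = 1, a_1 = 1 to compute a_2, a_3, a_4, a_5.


Substitute y = sum_n a_n x^n into y'' + (const) y = 0.
y''(x) = sum_{n>=0} (n+2)(n+1) a_{n+2} x^n.
The ODE becomes sum_n [(n+2)(n+1) a_{n+2} + 7 a_n] x^n = 0.
Setting each coefficient to zero gives the recurrence:
  (n+2)(n+1) a_{n+2} + 7 a_n = 0,
  a_{n+2} = -7 / ((n+1)(n+2)) a_n.

Check with a_0 = 1, a_1 = 1 (apply the recurrence for n = 0, 1, 2, 3): a_0 = 1, a_1 = 1, a_2 = -7/2, a_3 = -7/6, a_4 = 49/24, a_5 = 49/120.

a_{n+2} = -7/((n+1)(n+2)) * a_n; check: a_0 = 1, a_1 = 1, a_2 = -7/2, a_3 = -7/6, a_4 = 49/24, a_5 = 49/120


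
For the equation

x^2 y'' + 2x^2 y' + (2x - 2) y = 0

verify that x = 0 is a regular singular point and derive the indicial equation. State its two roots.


Divide by x^2 to reach normal form y'' + P_1(x) y' + P_2(x) y = 0 with P_1(x) = 2 and P_2(x) = 2/x - 2/x^2.
x = 0 is a singular point because the y-coefficient 2/x - 2/x^2 has a pole at x = 0.
It is a regular singular point because x P_1(x) = p(x) = 2x and x^2 P_2(x) = q(x) = 2x - 2 are polynomials, hence analytic at x = 0.
p(0) = 0,  q(0) = -2.
Indicial equation: r(r-1) + p(0) r + q(0) = 0, i.e. r^2 + (p(0) - 1) r + q(0) = 0, i.e. r^2 - 1 r - 2 = 0.
Discriminant: (-1)^2 - 4(-2) = 9, so r = (1 ± 3)/2.
Solving: r_1 = 2, r_2 = -1.

indicial: r^2 - 1 r - 2 = 0; roots r_1 = 2, r_2 = -1


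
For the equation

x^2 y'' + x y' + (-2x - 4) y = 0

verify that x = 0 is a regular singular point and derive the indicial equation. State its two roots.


Divide by x^2 to reach normal form y'' + P_1(x) y' + P_2(x) y = 0 with P_1(x) = 1/x and P_2(x) = -2/x - 4/x^2.
x = 0 is a singular point because the y'-coefficient 1/x has a pole at x = 0 and the y-coefficient -2/x - 4/x^2 has a pole at x = 0.
It is a regular singular point because x P_1(x) = p(x) = 1 and x^2 P_2(x) = q(x) = -2x - 4 are polynomials, hence analytic at x = 0.
p(0) = 1,  q(0) = -4.
Indicial equation: r(r-1) + p(0) r + q(0) = 0, i.e. r^2 + (p(0) - 1) r + q(0) = 0, i.e. r^2 - 4 = 0.
Discriminant: (0)^2 - 4(-4) = 16, so r = (0 ± 4)/2.
Solving: r_1 = 2, r_2 = -2.

indicial: r^2 - 4 = 0; roots r_1 = 2, r_2 = -2


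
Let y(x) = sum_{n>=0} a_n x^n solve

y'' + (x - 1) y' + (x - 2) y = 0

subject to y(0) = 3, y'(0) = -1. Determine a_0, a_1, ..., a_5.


Ansatz: y(x) = sum_{n>=0} a_n x^n, so y'(x) = sum_{n>=1} n a_n x^(n-1) and y''(x) = sum_{n>=2} n(n-1) a_n x^(n-2).
Substitute into P(x) y'' + Q(x) y' + R(x) y = 0 with P(x) = 1, Q(x) = x - 1, R(x) = x - 2, and match powers of x.
Initial conditions: a_0 = 3, a_1 = -1.
Setting the coefficient of each power of x to zero and solving order by order (substituting the coefficients already found):
  x^0: 2 a_2 - a_1 - 2 a_0 = 0  ->  2 a_2 = a_1 + 2 a_0 = 5  ->  a_2 = 5/2
  x^1: 6 a_3 - 2 a_2 - a_1 + a_0 = 0  ->  6 a_3 = 2 a_2 + a_1 - a_0 = 1  ->  a_3 = 1/6
  x^2: 12 a_4 - 3 a_3 + a_1 = 0  ->  12 a_4 = 3 a_3 - a_1 = 3/2  ->  a_4 = 1/8
  x^3: 20 a_5 - 4 a_4 + a_3 + a_2 = 0  ->  20 a_5 = 4 a_4 - a_3 - a_2 = -13/6  ->  a_5 = -13/120
Truncated series: y(x) = 3 - x + (5/2) x^2 + (1/6) x^3 + (1/8) x^4 - (13/120) x^5 + O(x^6).

a_0 = 3; a_1 = -1; a_2 = 5/2; a_3 = 1/6; a_4 = 1/8; a_5 = -13/120


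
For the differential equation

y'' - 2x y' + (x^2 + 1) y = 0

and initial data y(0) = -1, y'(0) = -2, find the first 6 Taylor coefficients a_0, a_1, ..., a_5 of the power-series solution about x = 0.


Ansatz: y(x) = sum_{n>=0} a_n x^n, so y'(x) = sum_{n>=1} n a_n x^(n-1) and y''(x) = sum_{n>=2} n(n-1) a_n x^(n-2).
Substitute into P(x) y'' + Q(x) y' + R(x) y = 0 with P(x) = 1, Q(x) = -2x, R(x) = x^2 + 1, and match powers of x.
Initial conditions: a_0 = -1, a_1 = -2.
Setting the coefficient of each power of x to zero and solving order by order (substituting the coefficients already found):
  x^0: 2 a_2 + a_0 = 0  ->  2 a_2 = -a_0 = 1  ->  a_2 = 1/2
  x^1: 6 a_3 - a_1 = 0  ->  6 a_3 = a_1 = -2  ->  a_3 = -1/3
  x^2: 12 a_4 - 3 a_2 + a_0 = 0  ->  12 a_4 = 3 a_2 - a_0 = 5/2  ->  a_4 = 5/24
  x^3: 20 a_5 - 5 a_3 + a_1 = 0  ->  20 a_5 = 5 a_3 - a_1 = 1/3  ->  a_5 = 1/60
Truncated series: y(x) = -1 - 2 x + (1/2) x^2 - (1/3) x^3 + (5/24) x^4 + (1/60) x^5 + O(x^6).

a_0 = -1; a_1 = -2; a_2 = 1/2; a_3 = -1/3; a_4 = 5/24; a_5 = 1/60


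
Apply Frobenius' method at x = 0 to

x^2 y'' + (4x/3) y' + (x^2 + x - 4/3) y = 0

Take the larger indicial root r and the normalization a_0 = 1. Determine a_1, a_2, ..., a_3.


Write in Frobenius form y'' + (p(x)/x) y' + (q(x)/x^2) y = 0:
  p(x) = 4/3,  q(x) = x^2 + x - 4/3.
Indicial equation: r(r-1) + (4/3) r + (-4/3) = 0 -> roots r_1 = 1, r_2 = -4/3.
Take r = r_1 = 1. Let y(x) = x^r sum_{n>=0} a_n x^n with a_0 = 1.
Substitute y = x^r sum a_n x^n and match x^{r+n}. The recurrence is
  D(n) a_n + 1 a_{n-1} + 1 a_{n-2} = 0,  where D(n) = (r+n)(r+n-1) + (4/3)(r+n) + (-4/3).
  a_n = [-1 a_{n-1} - 1 a_{n-2}] / D(n).
Since the indicial polynomial factors as (r - r_1)(r - r_2), D(n) = (r_1 + n - r_1)(r_1 + n - r_2) = n(n + 7/3).
Evaluating step by step (a_0 = 1):
  n = 1: D(1) = 1(1 + 7/3) = 10/3; numerator = -1(1) = -1; a_1 = (-1)/(10/3) = -3/10
  n = 2: D(2) = 2(2 + 7/3) = 26/3; numerator = -1(-3/10) - 1(1) = -7/10; a_2 = (-7/10)/(26/3) = -21/260
  n = 3: D(3) = 3(3 + 7/3) = 16; numerator = -1(-21/260) - 1(-3/10) = 99/260; a_3 = (99/260)/(16) = 99/4160

r = 1; a_0 = 1; a_1 = -3/10; a_2 = -21/260; a_3 = 99/4160


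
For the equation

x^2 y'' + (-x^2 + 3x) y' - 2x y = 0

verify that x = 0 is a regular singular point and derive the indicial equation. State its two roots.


Divide by x^2 to reach normal form y'' + P_1(x) y' + P_2(x) y = 0 with P_1(x) = -1 + 3/x and P_2(x) = -2/x.
x = 0 is a singular point because the y'-coefficient -1 + 3/x has a pole at x = 0 and the y-coefficient -2/x has a pole at x = 0.
It is a regular singular point because x P_1(x) = p(x) = 3 - x and x^2 P_2(x) = q(x) = -2x are polynomials, hence analytic at x = 0.
p(0) = 3,  q(0) = 0.
Indicial equation: r(r-1) + p(0) r + q(0) = 0, i.e. r^2 + (p(0) - 1) r + q(0) = 0, i.e. r^2 + 2 r = 0.
Discriminant: (2)^2 - 4(0) = 4, so r = (-2 ± 2)/2.
Solving: r_1 = 0, r_2 = -2.

indicial: r^2 + 2 r = 0; roots r_1 = 0, r_2 = -2


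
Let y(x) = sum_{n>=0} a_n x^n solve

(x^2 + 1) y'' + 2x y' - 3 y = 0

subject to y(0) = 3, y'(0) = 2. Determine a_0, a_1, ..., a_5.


Ansatz: y(x) = sum_{n>=0} a_n x^n, so y'(x) = sum_{n>=1} n a_n x^(n-1) and y''(x) = sum_{n>=2} n(n-1) a_n x^(n-2).
Substitute into P(x) y'' + Q(x) y' + R(x) y = 0 with P(x) = x^2 + 1, Q(x) = 2x, R(x) = -3, and match powers of x.
Initial conditions: a_0 = 3, a_1 = 2.
Setting the coefficient of each power of x to zero and solving order by order (substituting the coefficients already found):
  x^0: 2 a_2 - 3 a_0 = 0  ->  2 a_2 = 3 a_0 = 9  ->  a_2 = 9/2
  x^1: 6 a_3 - a_1 = 0  ->  6 a_3 = a_1 = 2  ->  a_3 = 1/3
  x^2: 12 a_4 + 3 a_2 = 0  ->  12 a_4 = -3 a_2 = -27/2  ->  a_4 = -9/8
  x^3: 20 a_5 + 9 a_3 = 0  ->  20 a_5 = -9 a_3 = -3  ->  a_5 = -3/20
Truncated series: y(x) = 3 + 2 x + (9/2) x^2 + (1/3) x^3 - (9/8) x^4 - (3/20) x^5 + O(x^6).

a_0 = 3; a_1 = 2; a_2 = 9/2; a_3 = 1/3; a_4 = -9/8; a_5 = -3/20


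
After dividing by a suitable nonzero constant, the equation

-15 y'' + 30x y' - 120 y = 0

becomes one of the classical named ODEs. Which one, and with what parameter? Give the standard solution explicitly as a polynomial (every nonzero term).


All three coefficients share the factor -15; dividing through by -15 gives  y'' - 2x y' + 8 y = 0.
This matches the Hermite equation y'' - 2x y' + 2n y = 0 with 2n = 8, so n = 4; the polynomial solution is H_4(x).
With y = sum_k a_k x^k, matching x^k gives (k+2)(k+1) a_{k+2} = 2(k - n) a_k = 2(k - 4) a_k. The right side vanishes at k = 4, so the series with the parity of 4 terminates at degree 4.
Standard normalization: leading coefficient of H_n is 2^n, so a_4 = 2^4 = 16. Work downward with a_k = (k+1)(k+2) a_{k+2} / (2(k - n)):
  a_2 = (3)(4)(16) / (2(2 - 4)) = 192/(-4) = -48
  a_0 = (1)(2)(-48) / (2(0 - 4)) = -96/(-8) = 12
Hence H_4(x) = 16 x^4 - 48 x^2 + 12.

H_4(x); series = 16 x^4 - 48 x^2 + 12


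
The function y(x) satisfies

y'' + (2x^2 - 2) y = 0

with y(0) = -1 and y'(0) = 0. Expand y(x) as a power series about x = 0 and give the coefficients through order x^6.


Ansatz: y(x) = sum_{n>=0} a_n x^n, so y'(x) = sum_{n>=1} n a_n x^(n-1) and y''(x) = sum_{n>=2} n(n-1) a_n x^(n-2).
Substitute into P(x) y'' + Q(x) y' + R(x) y = 0 with P(x) = 1, Q(x) = 0, R(x) = 2x^2 - 2, and match powers of x.
Initial conditions: a_0 = -1, a_1 = 0.
Setting the coefficient of each power of x to zero and solving order by order (substituting the coefficients already found):
  x^0: 2 a_2 - 2 a_0 = 0  ->  2 a_2 = 2 a_0 = -2  ->  a_2 = -1
  x^1: 6 a_3 - 2 a_1 = 0  ->  6 a_3 = 2 a_1 = 0  ->  a_3 = 0
  x^2: 12 a_4 - 2 a_2 + 2 a_0 = 0  ->  12 a_4 = 2 a_2 - 2 a_0 = 0  ->  a_4 = 0
  x^3: 20 a_5 - 2 a_3 + 2 a_1 = 0  ->  20 a_5 = 2 a_3 - 2 a_1 = 0  ->  a_5 = 0
  x^4: 30 a_6 - 2 a_4 + 2 a_2 = 0  ->  30 a_6 = 2 a_4 - 2 a_2 = 2  ->  a_6 = 1/15
Truncated series: y(x) = -1 - x^2 + (1/15) x^6 + O(x^7).

a_0 = -1; a_1 = 0; a_2 = -1; a_3 = 0; a_4 = 0; a_5 = 0; a_6 = 1/15


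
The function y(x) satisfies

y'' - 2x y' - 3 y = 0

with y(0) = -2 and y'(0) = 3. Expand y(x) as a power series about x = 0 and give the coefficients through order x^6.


Ansatz: y(x) = sum_{n>=0} a_n x^n, so y'(x) = sum_{n>=1} n a_n x^(n-1) and y''(x) = sum_{n>=2} n(n-1) a_n x^(n-2).
Substitute into P(x) y'' + Q(x) y' + R(x) y = 0 with P(x) = 1, Q(x) = -2x, R(x) = -3, and match powers of x.
Initial conditions: a_0 = -2, a_1 = 3.
Setting the coefficient of each power of x to zero and solving order by order (substituting the coefficients already found):
  x^0: 2 a_2 - 3 a_0 = 0  ->  2 a_2 = 3 a_0 = -6  ->  a_2 = -3
  x^1: 6 a_3 - 5 a_1 = 0  ->  6 a_3 = 5 a_1 = 15  ->  a_3 = 5/2
  x^2: 12 a_4 - 7 a_2 = 0  ->  12 a_4 = 7 a_2 = -21  ->  a_4 = -7/4
  x^3: 20 a_5 - 9 a_3 = 0  ->  20 a_5 = 9 a_3 = 45/2  ->  a_5 = 9/8
  x^4: 30 a_6 - 11 a_4 = 0  ->  30 a_6 = 11 a_4 = -77/4  ->  a_6 = -77/120
Truncated series: y(x) = -2 + 3 x - 3 x^2 + (5/2) x^3 - (7/4) x^4 + (9/8) x^5 - (77/120) x^6 + O(x^7).

a_0 = -2; a_1 = 3; a_2 = -3; a_3 = 5/2; a_4 = -7/4; a_5 = 9/8; a_6 = -77/120


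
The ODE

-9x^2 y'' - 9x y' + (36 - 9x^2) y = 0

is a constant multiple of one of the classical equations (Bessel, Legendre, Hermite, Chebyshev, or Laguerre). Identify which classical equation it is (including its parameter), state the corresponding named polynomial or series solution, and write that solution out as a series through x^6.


All three coefficients share the factor -9; dividing through by -9 gives  x^2 y'' + x y' + (x^2 - 4) y = 0.
This matches the Bessel equation x^2 y'' + x y' + (x^2 - nu^2) y = 0 with nu^2 = 4, so nu = 2; the solution bounded at x = 0 is J_2(x).
Frobenius at x = 0: indicial roots ±nu; for r = nu the recurrence k(k + 2nu) c_k = -c_{k-2} gives the standard series J_nu(x) = sum_{k>=0} (-1)^k / (k! (k+nu)!) (x/2)^(2k+nu). Evaluate the first 3 terms:
  k = 0: (-1)^0 / (0! * 2! * 2^2) x^2 = 1/(1*2*4) x^2 = (1/8) x^2
  k = 1: (-1)^1 / (1! * 3! * 2^4) x^4 = -1/(1*6*16) x^4 = (-1/96) x^4
  k = 2: (-1)^2 / (2! * 4! * 2^6) x^6 = 1/(2*24*64) x^6 = (1/3072) x^6
Hence J_2(x) = x^6/3072 - x^4/96 + x^2/8 + ....

J_2(x); series = x^6/3072 - x^4/96 + x^2/8


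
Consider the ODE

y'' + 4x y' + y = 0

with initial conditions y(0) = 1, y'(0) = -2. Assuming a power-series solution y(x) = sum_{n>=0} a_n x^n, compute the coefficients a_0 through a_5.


Ansatz: y(x) = sum_{n>=0} a_n x^n, so y'(x) = sum_{n>=1} n a_n x^(n-1) and y''(x) = sum_{n>=2} n(n-1) a_n x^(n-2).
Substitute into P(x) y'' + Q(x) y' + R(x) y = 0 with P(x) = 1, Q(x) = 4x, R(x) = 1, and match powers of x.
Initial conditions: a_0 = 1, a_1 = -2.
Setting the coefficient of each power of x to zero and solving order by order (substituting the coefficients already found):
  x^0: 2 a_2 + a_0 = 0  ->  2 a_2 = -a_0 = -1  ->  a_2 = -1/2
  x^1: 6 a_3 + 5 a_1 = 0  ->  6 a_3 = -5 a_1 = 10  ->  a_3 = 5/3
  x^2: 12 a_4 + 9 a_2 = 0  ->  12 a_4 = -9 a_2 = 9/2  ->  a_4 = 3/8
  x^3: 20 a_5 + 13 a_3 = 0  ->  20 a_5 = -13 a_3 = -65/3  ->  a_5 = -13/12
Truncated series: y(x) = 1 - 2 x - (1/2) x^2 + (5/3) x^3 + (3/8) x^4 - (13/12) x^5 + O(x^6).

a_0 = 1; a_1 = -2; a_2 = -1/2; a_3 = 5/3; a_4 = 3/8; a_5 = -13/12


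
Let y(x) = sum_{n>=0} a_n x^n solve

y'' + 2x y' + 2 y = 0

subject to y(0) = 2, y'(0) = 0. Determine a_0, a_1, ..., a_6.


Ansatz: y(x) = sum_{n>=0} a_n x^n, so y'(x) = sum_{n>=1} n a_n x^(n-1) and y''(x) = sum_{n>=2} n(n-1) a_n x^(n-2).
Substitute into P(x) y'' + Q(x) y' + R(x) y = 0 with P(x) = 1, Q(x) = 2x, R(x) = 2, and match powers of x.
Initial conditions: a_0 = 2, a_1 = 0.
Setting the coefficient of each power of x to zero and solving order by order (substituting the coefficients already found):
  x^0: 2 a_2 + 2 a_0 = 0  ->  2 a_2 = -2 a_0 = -4  ->  a_2 = -2
  x^1: 6 a_3 + 4 a_1 = 0  ->  6 a_3 = -4 a_1 = 0  ->  a_3 = 0
  x^2: 12 a_4 + 6 a_2 = 0  ->  12 a_4 = -6 a_2 = 12  ->  a_4 = 1
  x^3: 20 a_5 + 8 a_3 = 0  ->  20 a_5 = -8 a_3 = 0  ->  a_5 = 0
  x^4: 30 a_6 + 10 a_4 = 0  ->  30 a_6 = -10 a_4 = -10  ->  a_6 = -1/3
Truncated series: y(x) = 2 - 2 x^2 + x^4 - (1/3) x^6 + O(x^7).

a_0 = 2; a_1 = 0; a_2 = -2; a_3 = 0; a_4 = 1; a_5 = 0; a_6 = -1/3


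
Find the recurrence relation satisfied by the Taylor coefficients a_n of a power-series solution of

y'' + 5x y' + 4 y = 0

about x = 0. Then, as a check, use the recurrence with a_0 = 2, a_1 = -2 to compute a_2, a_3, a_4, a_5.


Substitute y = sum_n a_n x^n.
y''(x) has coefficient (n+2)(n+1) a_{n+2} at x^n;
5 x y'(x) has coefficient 5 n a_n at x^n (shift);
4 y(x) has coefficient 4 a_n at x^n.
Matching x^n: (n+2)(n+1) a_{n+2} + (5n + 4) a_n = 0.
Thus a_{n+2} = (-5n - 4) / ((n+1)(n+2)) * a_n.

Check with a_0 = 2, a_1 = -2 (apply the recurrence for n = 0, 1, 2, 3): a_0 = 2, a_1 = -2, a_2 = -4, a_3 = 3, a_4 = 14/3, a_5 = -57/20.

a_(n+2) = (-5n - 4) / ((n+1)(n+2)) * a_n; check: a_0 = 2, a_1 = -2, a_2 = -4, a_3 = 3, a_4 = 14/3, a_5 = -57/20


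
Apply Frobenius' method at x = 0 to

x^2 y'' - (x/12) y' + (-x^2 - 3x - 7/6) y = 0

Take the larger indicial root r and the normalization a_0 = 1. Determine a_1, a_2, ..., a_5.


Write in Frobenius form y'' + (p(x)/x) y' + (q(x)/x^2) y = 0:
  p(x) = -1/12,  q(x) = -x^2 - 3x - 7/6.
Indicial equation: r(r-1) + (-1/12) r + (-7/6) = 0 -> roots r_1 = 7/4, r_2 = -2/3.
Take r = r_1 = 7/4. Let y(x) = x^r sum_{n>=0} a_n x^n with a_0 = 1.
Substitute y = x^r sum a_n x^n and match x^{r+n}. The recurrence is
  D(n) a_n - 3 a_{n-1} - 1 a_{n-2} = 0,  where D(n) = (r+n)(r+n-1) + (-1/12)(r+n) + (-7/6).
  a_n = [3 a_{n-1} + 1 a_{n-2}] / D(n).
Since the indicial polynomial factors as (r - r_1)(r - r_2), D(n) = (r_1 + n - r_1)(r_1 + n - r_2) = n(n + 29/12).
Evaluating step by step (a_0 = 1):
  n = 1: D(1) = 1(1 + 29/12) = 41/12; numerator = 3(1) = 3; a_1 = (3)/(41/12) = 36/41
  n = 2: D(2) = 2(2 + 29/12) = 53/6; numerator = 3(36/41) + 1(1) = 149/41; a_2 = (149/41)/(53/6) = 894/2173
  n = 3: D(3) = 3(3 + 29/12) = 65/4; numerator = 3(894/2173) + 1(36/41) = 4590/2173; a_3 = (4590/2173)/(65/4) = 3672/28249
  n = 4: D(4) = 4(4 + 29/12) = 77/3; numerator = 3(3672/28249) + 1(894/2173) = 22638/28249; a_4 = (22638/28249)/(77/3) = 882/28249
  n = 5: D(5) = 5(5 + 29/12) = 445/12; numerator = 3(882/28249) + 1(3672/28249) = 486/2173; a_5 = (486/2173)/(445/12) = 5832/966985

r = 7/4; a_0 = 1; a_1 = 36/41; a_2 = 894/2173; a_3 = 3672/28249; a_4 = 882/28249; a_5 = 5832/966985


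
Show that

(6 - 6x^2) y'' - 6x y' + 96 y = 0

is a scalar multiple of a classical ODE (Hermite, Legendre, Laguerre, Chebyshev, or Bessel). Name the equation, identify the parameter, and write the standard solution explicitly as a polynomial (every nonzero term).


All three coefficients share the factor 6; dividing through by 6 gives  (1 - x^2) y'' - x y' + 16 y = 0.
This matches the Chebyshev equation (1 - x^2) y'' - x y' + n^2 y = 0 (note the -x y' term, not -2x y') with n^2 = 16, so n = 4; the polynomial solution is T_4(x).
With y = sum_k a_k x^k, matching x^k gives (k+2)(k+1) a_{k+2} = (k^2 - n^2) a_k = (k - 4)(k + 4) a_k. The right side vanishes at k = 4, so the series with the parity of 4 terminates at degree 4.
Standard normalization: leading coefficient of T_n is 2^(n-1), so a_4 = 2^3 = 8. Work downward with a_k = (k+1)(k+2) a_{k+2} / ((k - 4)(k + 4)):
  a_2 = (3)(4)(8) / ((2 - 4)(2 + 4)) = 96/(-12) = -8
  a_0 = (1)(2)(-8) / ((0 - 4)(0 + 4)) = -16/(-16) = 1
Hence T_4(x) = 8 x^4 - 8 x^2 + 1.

T_4(x); series = 8 x^4 - 8 x^2 + 1
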